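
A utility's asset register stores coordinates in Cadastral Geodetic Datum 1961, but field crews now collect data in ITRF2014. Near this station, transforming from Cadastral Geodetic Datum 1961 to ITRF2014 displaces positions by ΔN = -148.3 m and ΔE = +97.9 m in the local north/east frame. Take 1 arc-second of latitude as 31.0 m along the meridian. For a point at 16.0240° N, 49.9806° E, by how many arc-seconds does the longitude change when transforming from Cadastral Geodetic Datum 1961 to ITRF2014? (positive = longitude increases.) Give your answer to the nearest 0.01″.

At latitude 16.0240°, cos φ = 0.961146.
1″ of longitude at this latitude = 31.00 × cos φ = 29.7955 m, so Δλ = 97.9 / 29.7955 = 3.286″.

Δλ = 3.29″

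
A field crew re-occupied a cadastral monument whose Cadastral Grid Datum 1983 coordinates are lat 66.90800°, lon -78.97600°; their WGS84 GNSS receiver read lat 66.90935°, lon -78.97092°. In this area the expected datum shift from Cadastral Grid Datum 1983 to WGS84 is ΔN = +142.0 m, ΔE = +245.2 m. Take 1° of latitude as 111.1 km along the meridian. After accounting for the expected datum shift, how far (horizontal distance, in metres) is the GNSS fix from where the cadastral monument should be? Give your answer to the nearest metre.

25 m

Observed coordinate differences: Δφ = +0.00135°, Δλ = +0.00508°.
Converting to metres (1° lat = 111100 m, cos φ = 0.392209): observed ΔN = 150.0 m, observed ΔE = 221.4 m.
Subtracting the expected shift leaves a residual of 150.0 − (142.0) = 8.0 m north and 221.4 − (245.2) = -23.8 m east.
Residual distance = √(8.0² + (-23.8)²) = 25.1 m.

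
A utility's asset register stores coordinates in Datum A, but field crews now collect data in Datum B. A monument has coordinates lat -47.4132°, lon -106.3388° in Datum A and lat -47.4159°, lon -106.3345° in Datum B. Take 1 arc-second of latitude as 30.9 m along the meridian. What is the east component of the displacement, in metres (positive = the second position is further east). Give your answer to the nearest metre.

ΔE = 324 m

Δφ = -47.4159° − -47.4132° = -0.0027°; Δλ = -106.3345° − -106.3388° = +0.0043°.
1° of latitude = 3600 × 30.90 = 111240 m.
ΔN = Δφ × 111240 = -300.3 m; ΔE = Δλ × 111240 × cos(-47.4132°) = +0.0043 × 111240 × 0.676706 = 323.7 m.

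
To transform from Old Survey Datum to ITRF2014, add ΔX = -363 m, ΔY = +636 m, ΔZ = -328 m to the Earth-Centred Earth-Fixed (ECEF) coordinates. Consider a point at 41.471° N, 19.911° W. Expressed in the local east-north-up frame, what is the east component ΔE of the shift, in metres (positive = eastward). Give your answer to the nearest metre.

The local east axis at (φ, λ) is (−sin λ, cos λ, 0), so ΔE = −sin(-19.911°)·(-363) + cos(-19.911°)·636 = 474.36 m.

ΔE = 474 m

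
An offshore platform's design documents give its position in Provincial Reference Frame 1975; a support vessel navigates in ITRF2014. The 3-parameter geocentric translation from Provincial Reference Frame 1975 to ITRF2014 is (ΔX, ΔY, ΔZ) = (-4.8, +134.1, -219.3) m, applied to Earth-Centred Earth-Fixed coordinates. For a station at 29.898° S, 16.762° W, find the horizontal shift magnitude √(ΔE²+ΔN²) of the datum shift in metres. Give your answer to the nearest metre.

247 m

At φ = -29.898°, λ = -16.762°: sin φ = -0.498457, cos φ = 0.866914, sin λ = -0.288397, cos λ = 0.957511.
ΔE = −sin λ·ΔX + cos λ·ΔY = −(-0.288397)·(-4.8) + (0.957511)·(134.1) = 127.02 m.
ΔN = −sin φ cos λ·ΔX − sin φ sin λ·ΔY + cos φ·ΔZ = −(-0.498457)(0.957511)(-4.8) − (-0.498457)(-0.288397)(134.1) + (0.866914)(-219.3) = -211.68 m.
Horizontal magnitude = √(ΔE² + ΔN²) = √(127.02² + (-211.68)²) = 246.87 m.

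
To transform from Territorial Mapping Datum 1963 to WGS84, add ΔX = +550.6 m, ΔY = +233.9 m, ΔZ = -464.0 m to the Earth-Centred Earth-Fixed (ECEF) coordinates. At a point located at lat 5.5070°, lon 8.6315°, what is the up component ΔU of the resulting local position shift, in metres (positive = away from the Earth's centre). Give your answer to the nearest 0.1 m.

At φ = 5.5070°, λ = 8.6315°: sin φ = 0.095967, cos φ = 0.995384, sin λ = 0.150079, cos λ = 0.988674.
ΔU = cos φ cos λ·ΔX + cos φ sin λ·ΔY + sin φ·ΔZ = (0.995384)(0.988674)(550.6) + (0.995384)(0.150079)(233.9) + (0.095967)(-464.0) = 532.26 m.

ΔU = 532.3 m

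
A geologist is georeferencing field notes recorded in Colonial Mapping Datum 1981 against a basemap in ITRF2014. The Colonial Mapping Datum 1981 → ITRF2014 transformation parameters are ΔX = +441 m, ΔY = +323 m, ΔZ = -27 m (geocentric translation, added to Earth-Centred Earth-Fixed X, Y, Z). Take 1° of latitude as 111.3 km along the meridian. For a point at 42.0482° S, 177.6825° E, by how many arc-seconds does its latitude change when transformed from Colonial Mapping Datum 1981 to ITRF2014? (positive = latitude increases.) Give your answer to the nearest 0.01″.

Δφ = -9.91″

sin φ = -0.669756, cos φ = 0.742582, sin λ = 0.040437, cos λ = -0.999182.
North component: ΔN = −sin φ cos λ·ΔX − sin φ sin λ·ΔY + cos φ·ΔZ = −(-0.669756)(-0.999182)(441) − (-0.669756)(0.040437)(323) + (0.742582)(-27) = -306.42 m.
1° of latitude spans 111300 m, so Δφ = -306.42 / 111300 × 3600 = -9.911″.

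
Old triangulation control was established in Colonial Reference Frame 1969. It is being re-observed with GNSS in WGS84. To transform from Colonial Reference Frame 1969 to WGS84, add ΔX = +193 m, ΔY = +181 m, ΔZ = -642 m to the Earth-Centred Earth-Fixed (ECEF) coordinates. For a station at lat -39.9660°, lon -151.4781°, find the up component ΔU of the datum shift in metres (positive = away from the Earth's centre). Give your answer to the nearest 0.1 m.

ΔU = 216.2 m

At φ = -39.9660°, λ = -151.4781°: sin φ = -0.642333, cos φ = 0.766426, sin λ = -0.477495, cos λ = -0.878635.
ΔU = cos φ cos λ·ΔX + cos φ sin λ·ΔY + sin φ·ΔZ = (0.766426)(-0.878635)(193) + (0.766426)(-0.477495)(181) + (-0.642333)(-642) = 216.17 m.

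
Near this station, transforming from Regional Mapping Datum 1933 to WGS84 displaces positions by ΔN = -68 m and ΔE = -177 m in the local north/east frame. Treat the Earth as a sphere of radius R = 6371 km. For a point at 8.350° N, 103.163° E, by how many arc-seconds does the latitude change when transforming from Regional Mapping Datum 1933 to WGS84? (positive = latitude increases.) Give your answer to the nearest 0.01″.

On a sphere of radius R, 1 rad of latitude = R, so Δφ = ΔN / R = -68.0 / 6371000 = -1.0673e-05 rad = -2.202″.

Δφ = -2.20″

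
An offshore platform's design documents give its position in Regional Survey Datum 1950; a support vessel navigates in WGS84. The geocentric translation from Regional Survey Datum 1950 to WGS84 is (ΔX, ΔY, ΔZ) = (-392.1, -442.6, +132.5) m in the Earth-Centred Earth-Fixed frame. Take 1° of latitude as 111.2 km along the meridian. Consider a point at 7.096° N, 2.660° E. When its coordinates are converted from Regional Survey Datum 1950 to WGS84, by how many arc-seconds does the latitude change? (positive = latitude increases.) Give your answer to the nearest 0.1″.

Δφ = 5.9″

sin φ = 0.123532, cos φ = 0.992341, sin λ = 0.046409, cos λ = 0.998923.
North component: ΔN = −sin φ cos λ·ΔX − sin φ sin λ·ΔY + cos φ·ΔZ = −(0.123532)(0.998923)(-392.1) − (0.123532)(0.046409)(-442.6) + (0.992341)(132.5) = 182.41 m.
1° of latitude spans 111200 m, so Δφ = 182.41 / 111200 × 3600 = 5.905″.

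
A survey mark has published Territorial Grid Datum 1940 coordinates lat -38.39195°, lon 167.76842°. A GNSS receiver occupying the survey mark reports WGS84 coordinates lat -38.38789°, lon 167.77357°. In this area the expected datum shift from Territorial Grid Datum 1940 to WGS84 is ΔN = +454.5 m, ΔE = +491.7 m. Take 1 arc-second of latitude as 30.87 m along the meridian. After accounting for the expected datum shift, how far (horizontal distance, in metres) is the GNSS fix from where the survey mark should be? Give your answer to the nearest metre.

43 m

Observed coordinate differences: Δφ = +0.00406°, Δλ = +0.00515°.
Converting to metres (1° lat = 111132 m, cos φ = 0.783781): observed ΔN = 451.2 m, observed ΔE = 448.6 m.
Subtracting the expected shift leaves a residual of 451.2 − (454.5) = -3.3 m north and 448.6 − (491.7) = -43.1 m east.
Residual distance = √((-3.3)² + (-43.1)²) = 43.2 m.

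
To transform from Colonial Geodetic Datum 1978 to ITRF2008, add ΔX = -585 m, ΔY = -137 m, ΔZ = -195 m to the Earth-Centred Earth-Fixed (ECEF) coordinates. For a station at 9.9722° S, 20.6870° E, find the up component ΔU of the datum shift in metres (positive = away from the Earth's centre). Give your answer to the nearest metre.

ΔU = -553 m

The local up (radial) axis is (cos φ cos λ, cos φ sin λ, sin φ), giving ΔU = -539.013 − 47.666 + 33.768 = -552.91 m.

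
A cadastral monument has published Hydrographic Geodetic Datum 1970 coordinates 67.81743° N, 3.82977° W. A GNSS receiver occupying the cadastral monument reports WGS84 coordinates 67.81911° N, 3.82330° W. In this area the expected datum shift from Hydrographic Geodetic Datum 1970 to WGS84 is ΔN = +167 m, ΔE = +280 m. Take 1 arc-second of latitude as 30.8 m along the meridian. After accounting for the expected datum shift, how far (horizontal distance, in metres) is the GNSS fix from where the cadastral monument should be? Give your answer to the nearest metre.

21 m

Observed coordinate differences: Δφ = +0.00168°, Δλ = +0.00647°.
Converting to metres (1° lat = 110880 m, cos φ = 0.377559): observed ΔN = 186.3 m, observed ΔE = 270.9 m.
Subtracting the expected shift leaves a residual of 186.3 − (167) = 19.3 m north and 270.9 − (280) = -9.1 m east.
Residual distance = √(19.3² + (-9.1)²) = 21.3 m.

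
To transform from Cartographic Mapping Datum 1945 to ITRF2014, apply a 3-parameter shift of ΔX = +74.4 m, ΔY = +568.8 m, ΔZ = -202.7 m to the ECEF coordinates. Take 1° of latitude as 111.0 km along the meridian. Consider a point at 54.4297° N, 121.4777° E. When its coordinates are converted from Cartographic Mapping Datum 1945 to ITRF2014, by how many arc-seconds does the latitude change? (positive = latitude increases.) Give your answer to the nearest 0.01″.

sin φ = 0.813402, cos φ = 0.581701, sin λ = 0.852843, cos λ = -0.522167.
North component: ΔN = −sin φ cos λ·ΔX − sin φ sin λ·ΔY + cos φ·ΔZ = −(0.813402)(-0.522167)(74.4) − (0.813402)(0.852843)(568.8) + (0.581701)(-202.7) = -480.89 m.
1° of latitude spans 111000 m, so Δφ = -480.89 / 111000 × 3600 = -15.596″.

Δφ = -15.60″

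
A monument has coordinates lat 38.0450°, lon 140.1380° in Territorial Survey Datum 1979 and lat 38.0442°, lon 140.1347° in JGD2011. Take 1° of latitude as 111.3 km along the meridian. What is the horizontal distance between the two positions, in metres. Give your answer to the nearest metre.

Δφ = 38.0442° − 38.0450° = -0.0008°; Δλ = 140.1347° − 140.1380° = -0.0033°.
ΔN = Δφ × 111300 = -89.0 m; ΔE = Δλ × 111300 × cos(38.0450°) = -0.0033 × 111300 × 0.787527 = -289.3 m.
Distance = √(ΔE² + ΔN²) = √((-289.3)² + (-89.0)²) = 302.6 m.

303 m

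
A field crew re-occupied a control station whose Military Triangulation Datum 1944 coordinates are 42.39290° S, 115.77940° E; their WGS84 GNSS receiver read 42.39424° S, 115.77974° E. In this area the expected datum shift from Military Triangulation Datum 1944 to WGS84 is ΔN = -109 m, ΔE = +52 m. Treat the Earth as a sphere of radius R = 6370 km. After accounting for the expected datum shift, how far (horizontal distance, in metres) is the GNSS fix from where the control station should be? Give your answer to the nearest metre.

Observed coordinate differences: Δφ = -0.00134°, Δλ = +0.00034°.
Converting to metres (1° lat = 111177 m, cos φ = 0.738539): observed ΔN = -149.0 m, observed ΔE = 27.9 m.
Subtracting the expected shift leaves a residual of -149.0 − (-109) = -40.0 m north and 27.9 − (52) = -24.1 m east.
Residual distance = √((-40.0)² + (-24.1)²) = 46.7 m.

47 m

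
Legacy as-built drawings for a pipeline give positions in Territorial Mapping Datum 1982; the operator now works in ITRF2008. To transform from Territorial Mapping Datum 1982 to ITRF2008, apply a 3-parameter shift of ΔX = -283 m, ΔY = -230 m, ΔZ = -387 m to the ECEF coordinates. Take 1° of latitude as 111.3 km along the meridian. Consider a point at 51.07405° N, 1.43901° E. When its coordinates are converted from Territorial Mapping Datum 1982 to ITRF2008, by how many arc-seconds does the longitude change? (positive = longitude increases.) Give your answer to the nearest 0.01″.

sin φ = 0.777959, cos φ = 0.628315, sin λ = 0.025113, cos λ = 0.999685.
East component: ΔE = −sin λ·ΔX + cos λ·ΔY = −(0.025113)(-283) + (0.999685)(-230) = -222.82 m.
1° of latitude spans 111300 m; at latitude φ, 1° of longitude spans that × cos φ = 69931.5 m, so Δλ = -222.82 / 69931.5 × 3600 = -11.471″.

Δλ = -11.47″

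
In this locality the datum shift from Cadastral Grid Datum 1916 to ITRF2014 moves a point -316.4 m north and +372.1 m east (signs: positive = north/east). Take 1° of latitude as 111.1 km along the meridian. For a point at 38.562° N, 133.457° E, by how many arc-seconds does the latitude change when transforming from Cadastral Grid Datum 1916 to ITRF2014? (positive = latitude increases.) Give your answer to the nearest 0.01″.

1° of latitude = 111.1 km, so Δφ = -316.4 / 111100 = -0.0028479° = -10.252″.

Δφ = -10.25″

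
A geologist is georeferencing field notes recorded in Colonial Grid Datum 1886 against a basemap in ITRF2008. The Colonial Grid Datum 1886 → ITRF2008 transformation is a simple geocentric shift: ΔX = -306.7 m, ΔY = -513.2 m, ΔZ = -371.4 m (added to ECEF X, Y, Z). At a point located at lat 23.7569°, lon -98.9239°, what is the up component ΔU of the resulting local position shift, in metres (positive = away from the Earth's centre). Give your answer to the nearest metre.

ΔU = 358 m

The local up (radial) axis is (cos φ cos λ, cos φ sin λ, sin φ), giving ΔU = 43.545 + 464.027 − 149.621 = 357.95 m.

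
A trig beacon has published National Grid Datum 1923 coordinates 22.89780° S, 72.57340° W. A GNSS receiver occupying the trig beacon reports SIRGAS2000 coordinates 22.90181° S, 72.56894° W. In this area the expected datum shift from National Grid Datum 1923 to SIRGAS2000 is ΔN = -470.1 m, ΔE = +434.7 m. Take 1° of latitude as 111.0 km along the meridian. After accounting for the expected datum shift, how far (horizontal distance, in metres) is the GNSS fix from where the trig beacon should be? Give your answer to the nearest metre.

Observed coordinate differences: Δφ = -0.00401°, Δλ = +0.00446°.
Converting to metres (1° lat = 111000 m, cos φ = 0.921200): observed ΔN = -445.1 m, observed ΔE = 456.0 m.
Subtracting the expected shift leaves a residual of -445.1 − (-470.1) = 25.0 m north and 456.0 − (434.7) = 21.3 m east.
Residual distance = √(25.0² + 21.3²) = 32.9 m.

33 m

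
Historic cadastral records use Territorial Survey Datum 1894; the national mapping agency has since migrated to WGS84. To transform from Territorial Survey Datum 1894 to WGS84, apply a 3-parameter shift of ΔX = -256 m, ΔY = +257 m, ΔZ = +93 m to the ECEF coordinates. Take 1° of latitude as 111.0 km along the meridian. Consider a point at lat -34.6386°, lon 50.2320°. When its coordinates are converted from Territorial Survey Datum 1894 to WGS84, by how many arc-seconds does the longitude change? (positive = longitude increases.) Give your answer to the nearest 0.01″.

Δλ = 14.24″

sin φ = -0.568398, cos φ = 0.822754, sin λ = 0.768641, cos λ = 0.639681.
East component: ΔE = −sin λ·ΔX + cos λ·ΔY = −(0.768641)(-256) + (0.639681)(257) = 361.17 m.
1° of latitude spans 111000 m; at latitude φ, 1° of longitude spans that × cos φ = 91325.7 m, so Δλ = 361.17 / 91325.7 × 3600 = 14.237″.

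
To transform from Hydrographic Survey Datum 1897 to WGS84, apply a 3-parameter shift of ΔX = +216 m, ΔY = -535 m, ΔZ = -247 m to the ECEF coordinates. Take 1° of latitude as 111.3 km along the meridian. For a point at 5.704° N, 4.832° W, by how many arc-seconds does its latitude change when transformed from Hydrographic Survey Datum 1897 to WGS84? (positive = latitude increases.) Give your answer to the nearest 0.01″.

sin φ = 0.099389, cos φ = 0.995049, sin λ = -0.084234, cos λ = 0.996446.
North component: ΔN = −sin φ cos λ·ΔX − sin φ sin λ·ΔY + cos φ·ΔZ = −(0.099389)(0.996446)(216) − (0.099389)(-0.084234)(-535) + (0.995049)(-247) = -271.65 m.
1° of latitude spans 111300 m, so Δφ = -271.65 / 111300 × 3600 = -8.786″.

Δφ = -8.79″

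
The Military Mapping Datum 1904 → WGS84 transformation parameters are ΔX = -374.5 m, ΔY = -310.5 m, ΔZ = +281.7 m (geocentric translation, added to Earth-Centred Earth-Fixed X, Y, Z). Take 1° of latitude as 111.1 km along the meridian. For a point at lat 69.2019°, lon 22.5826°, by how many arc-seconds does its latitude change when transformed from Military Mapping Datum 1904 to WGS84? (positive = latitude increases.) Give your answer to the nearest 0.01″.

Δφ = 17.33″

sin φ = 0.934837, cos φ = 0.355076, sin λ = 0.384015, cos λ = 0.923327.
North component: ΔN = −sin φ cos λ·ΔX − sin φ sin λ·ΔY + cos φ·ΔZ = −(0.934837)(0.923327)(-374.5) − (0.934837)(0.384015)(-310.5) + (0.355076)(281.7) = 534.75 m.
1° of latitude spans 111100 m, so Δφ = 534.75 / 111100 × 3600 = 17.327″.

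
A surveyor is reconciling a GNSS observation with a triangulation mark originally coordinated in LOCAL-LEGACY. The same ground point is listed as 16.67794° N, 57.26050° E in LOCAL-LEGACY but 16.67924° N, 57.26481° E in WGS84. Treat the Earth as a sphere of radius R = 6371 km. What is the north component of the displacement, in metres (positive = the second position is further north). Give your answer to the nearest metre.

ΔN = 145 m

Δφ = 16.67924° − 16.67794° = +0.00130°; Δλ = 57.26481° − 57.26050° = +0.00431°.
1° along a meridian = πR/180 = 111195 m.
ΔN = Δφ × 111195 = 144.6 m; ΔE = Δλ × 111195 × cos(16.67794°) = +0.00431 × 111195 × 0.957933 = 459.1 m.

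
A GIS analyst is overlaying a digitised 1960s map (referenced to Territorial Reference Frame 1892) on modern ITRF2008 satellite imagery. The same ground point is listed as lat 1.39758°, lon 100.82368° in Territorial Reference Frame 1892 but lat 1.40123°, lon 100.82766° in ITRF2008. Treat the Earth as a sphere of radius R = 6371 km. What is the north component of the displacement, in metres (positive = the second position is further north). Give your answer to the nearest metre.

ΔN = 406 m

Δφ = 1.40123° − 1.39758° = +0.00365°; Δλ = 100.82766° − 100.82368° = +0.00398°.
1° along a meridian = πR/180 = 111195 m.
ΔN = Δφ × 111195 = 405.9 m; ΔE = Δλ × 111195 × cos(1.39758°) = +0.00398 × 111195 × 0.999703 = 442.4 m.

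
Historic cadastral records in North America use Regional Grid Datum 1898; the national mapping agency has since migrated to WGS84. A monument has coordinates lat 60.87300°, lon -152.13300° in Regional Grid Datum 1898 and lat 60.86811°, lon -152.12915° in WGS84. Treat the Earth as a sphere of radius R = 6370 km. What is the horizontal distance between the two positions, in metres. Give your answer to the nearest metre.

Δφ = 60.86811° − 60.87300° = -0.00489°; Δλ = -152.12915° − -152.13300° = +0.00385°.
1° along a meridian = πR/180 = 111177 m.
ΔN = Δφ × 111177 = -543.7 m; ΔE = Δλ × 111177 × cos(60.87300°) = +0.00385 × 111177 × 0.486747 = 208.3 m.
Distance = √(ΔE² + ΔN²) = √(208.3² + (-543.7)²) = 582.2 m.

582 m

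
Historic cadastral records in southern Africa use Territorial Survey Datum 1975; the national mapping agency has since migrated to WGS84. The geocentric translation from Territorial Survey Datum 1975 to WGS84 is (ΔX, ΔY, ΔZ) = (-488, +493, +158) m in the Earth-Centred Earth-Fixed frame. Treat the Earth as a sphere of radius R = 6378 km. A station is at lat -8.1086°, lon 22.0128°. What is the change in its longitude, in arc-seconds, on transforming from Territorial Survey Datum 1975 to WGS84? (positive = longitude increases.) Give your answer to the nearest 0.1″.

sin φ = -0.141050, cos φ = 0.990002, sin λ = 0.374814, cos λ = 0.927100.
East component: ΔE = −sin λ·ΔX + cos λ·ΔY = −(0.374814)(-488) + (0.927100)(493) = 639.97 m.
1° of latitude spans πR/180 = 111317 m; at latitude φ, 1° of longitude spans that × cos φ = 110204.2 m, so Δλ = 639.97 / 110204.2 × 3600 = 20.906″.

Δλ = 20.9″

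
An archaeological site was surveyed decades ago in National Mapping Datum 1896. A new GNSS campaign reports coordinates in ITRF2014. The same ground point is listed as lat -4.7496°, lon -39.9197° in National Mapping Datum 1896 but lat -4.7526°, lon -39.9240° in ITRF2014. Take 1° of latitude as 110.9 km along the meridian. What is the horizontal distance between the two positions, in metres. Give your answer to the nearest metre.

580 m

Δφ = -4.7526° − -4.7496° = -0.0030°; Δλ = -39.9240° − -39.9197° = -0.0043°.
ΔN = Δφ × 110900 = -332.7 m; ΔE = Δλ × 110900 × cos(-4.7496°) = -0.0043 × 110900 × 0.996566 = -475.2 m.
Distance = √(ΔE² + ΔN²) = √((-475.2)² + (-332.7)²) = 580.1 m.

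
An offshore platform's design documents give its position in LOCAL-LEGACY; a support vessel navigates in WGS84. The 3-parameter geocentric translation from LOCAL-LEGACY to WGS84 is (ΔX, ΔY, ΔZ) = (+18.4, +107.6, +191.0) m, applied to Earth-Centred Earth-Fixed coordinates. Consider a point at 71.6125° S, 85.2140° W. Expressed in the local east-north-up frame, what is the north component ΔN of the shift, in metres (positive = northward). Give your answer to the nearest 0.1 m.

The local north axis is (−sin φ cos λ, −sin φ sin λ, cos φ), giving ΔN = 1.457 − 101.750 + 60.249 = -40.04 m.

ΔN = -40.0 m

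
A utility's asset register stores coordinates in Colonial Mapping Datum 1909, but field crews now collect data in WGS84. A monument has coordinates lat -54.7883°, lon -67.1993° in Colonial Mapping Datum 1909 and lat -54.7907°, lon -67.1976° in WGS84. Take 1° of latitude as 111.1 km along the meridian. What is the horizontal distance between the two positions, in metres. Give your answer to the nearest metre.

288 m

Δφ = -54.7907° − -54.7883° = -0.0024°; Δλ = -67.1976° − -67.1993° = +0.0017°.
ΔN = Δφ × 111100 = -266.6 m; ΔE = Δλ × 111100 × cos(-54.7883°) = +0.0017 × 111100 × 0.576599 = 108.9 m.
Distance = √(ΔE² + ΔN²) = √(108.9² + (-266.6)²) = 288.0 m.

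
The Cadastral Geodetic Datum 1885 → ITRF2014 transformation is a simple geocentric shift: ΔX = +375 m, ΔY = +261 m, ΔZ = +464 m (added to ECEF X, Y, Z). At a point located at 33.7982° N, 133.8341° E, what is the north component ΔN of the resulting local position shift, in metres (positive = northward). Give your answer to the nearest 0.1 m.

At φ = 33.7982°, λ = 133.8341°: sin φ = 0.556270, cos φ = 0.831002, sin λ = 0.721348, cos λ = -0.692573.
ΔN = −sin φ cos λ·ΔX − sin φ sin λ·ΔY + cos φ·ΔZ = −(0.556270)(-0.692573)(375) − (0.556270)(0.721348)(261) + (0.831002)(464) = 425.33 m.

ΔN = 425.3 m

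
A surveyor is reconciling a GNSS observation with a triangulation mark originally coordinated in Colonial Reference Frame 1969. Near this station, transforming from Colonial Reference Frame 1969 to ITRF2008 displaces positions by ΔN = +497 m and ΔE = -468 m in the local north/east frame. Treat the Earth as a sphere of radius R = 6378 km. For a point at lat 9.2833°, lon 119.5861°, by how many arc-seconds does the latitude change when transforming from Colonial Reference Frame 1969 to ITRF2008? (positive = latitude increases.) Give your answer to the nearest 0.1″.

Δφ = 16.1″

On a sphere of radius R, 1 rad of latitude = R, so Δφ = ΔN / R = 497.0 / 6378000 = 7.7924e-05 rad = 16.073″.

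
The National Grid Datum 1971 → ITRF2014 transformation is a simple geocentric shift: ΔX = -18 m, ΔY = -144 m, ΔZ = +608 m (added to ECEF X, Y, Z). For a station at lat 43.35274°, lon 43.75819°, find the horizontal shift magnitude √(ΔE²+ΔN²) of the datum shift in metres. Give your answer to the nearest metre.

At φ = 43.35274°, λ = 43.75819°: sin φ = 0.686488, cos φ = 0.727141, sin λ = 0.691616, cos λ = 0.722265.
ΔE = −sin λ·ΔX + cos λ·ΔY = −(0.691616)·(-18) + (0.722265)·(-144) = -91.56 m.
ΔN = −sin φ cos λ·ΔX − sin φ sin λ·ΔY + cos φ·ΔZ = −(0.686488)(0.722265)(-18) − (0.686488)(0.691616)(-144) + (0.727141)(608) = 519.40 m.
Horizontal magnitude = √(ΔE² + ΔN²) = √((-91.56)² + 519.40²) = 527.40 m.

527 m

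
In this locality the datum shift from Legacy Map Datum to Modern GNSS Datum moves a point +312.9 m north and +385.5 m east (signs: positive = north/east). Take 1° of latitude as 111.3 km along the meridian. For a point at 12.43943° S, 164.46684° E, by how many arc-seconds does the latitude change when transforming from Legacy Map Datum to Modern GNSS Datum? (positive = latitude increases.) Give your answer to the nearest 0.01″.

Δφ = 10.12″

1° of latitude = 111.3 km, so Δφ = 312.9 / 111300 = 0.0028113° = 10.121″.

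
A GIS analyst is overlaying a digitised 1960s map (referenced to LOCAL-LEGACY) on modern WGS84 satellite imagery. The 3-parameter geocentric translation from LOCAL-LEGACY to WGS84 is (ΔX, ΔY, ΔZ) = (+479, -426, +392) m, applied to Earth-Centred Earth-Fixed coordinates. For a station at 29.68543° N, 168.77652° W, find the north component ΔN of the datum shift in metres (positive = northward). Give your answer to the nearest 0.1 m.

The local north axis is (−sin φ cos λ, −sin φ sin λ, cos φ), giving ΔN = 232.682 − 41.063 + 340.553 = 532.17 m.

ΔN = 532.2 m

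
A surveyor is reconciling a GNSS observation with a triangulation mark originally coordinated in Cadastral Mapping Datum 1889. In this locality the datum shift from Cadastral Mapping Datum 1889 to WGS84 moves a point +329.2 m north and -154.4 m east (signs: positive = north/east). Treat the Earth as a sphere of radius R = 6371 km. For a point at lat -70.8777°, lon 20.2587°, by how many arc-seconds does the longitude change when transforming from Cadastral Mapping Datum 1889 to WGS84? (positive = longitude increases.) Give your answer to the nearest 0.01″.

At latitude -70.8777°, cos φ = 0.327586.
One radian of longitude at latitude φ spans R cos φ, so Δλ = ΔE / (R cos φ) = -154.4 / (6371000 × 0.327586) = -7.3980e-05 rad = -15.259″.

Δλ = -15.26″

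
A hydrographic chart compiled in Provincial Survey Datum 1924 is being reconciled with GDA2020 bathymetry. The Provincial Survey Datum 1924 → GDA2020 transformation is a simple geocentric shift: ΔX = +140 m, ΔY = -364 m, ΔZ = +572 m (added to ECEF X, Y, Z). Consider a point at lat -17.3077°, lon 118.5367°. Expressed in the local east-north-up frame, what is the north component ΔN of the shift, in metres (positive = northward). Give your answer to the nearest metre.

ΔN = 431 m

The local north axis is (−sin φ cos λ, −sin φ sin λ, cos φ), giving ΔN = -19.897 − 95.135 + 546.100 = 431.07 m.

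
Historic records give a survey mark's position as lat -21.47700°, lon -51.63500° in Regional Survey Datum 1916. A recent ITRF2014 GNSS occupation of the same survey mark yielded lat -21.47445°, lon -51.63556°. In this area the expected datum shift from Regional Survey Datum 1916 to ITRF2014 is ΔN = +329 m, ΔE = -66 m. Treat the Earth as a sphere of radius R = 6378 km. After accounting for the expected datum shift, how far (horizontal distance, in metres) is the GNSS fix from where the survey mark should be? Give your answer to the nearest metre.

Observed coordinate differences: Δφ = +0.00255°, Δλ = -0.00056°.
Converting to metres (1° lat = 111317 m, cos φ = 0.930565): observed ΔN = 283.9 m, observed ΔE = -58.0 m.
Subtracting the expected shift leaves a residual of 283.9 − (329) = -45.1 m north and -58.0 − (-66) = 8.0 m east.
Residual distance = √((-45.1)² + 8.0²) = 45.8 m.

46 m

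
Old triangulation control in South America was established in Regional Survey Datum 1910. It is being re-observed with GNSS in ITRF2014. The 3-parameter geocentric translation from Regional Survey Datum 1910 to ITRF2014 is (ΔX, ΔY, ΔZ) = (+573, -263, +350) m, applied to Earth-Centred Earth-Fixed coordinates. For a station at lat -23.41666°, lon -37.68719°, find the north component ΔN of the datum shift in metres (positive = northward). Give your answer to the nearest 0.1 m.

ΔN = 565.3 m

At φ = -23.41666°, λ = -37.68719°: sin φ = -0.397415, cos φ = 0.917639, sin λ = -0.611350, cos λ = 0.791360.
ΔN = −sin φ cos λ·ΔX − sin φ sin λ·ΔY + cos φ·ΔZ = −(-0.397415)(0.791360)(573) − (-0.397415)(-0.611350)(-263) + (0.917639)(350) = 565.28 m.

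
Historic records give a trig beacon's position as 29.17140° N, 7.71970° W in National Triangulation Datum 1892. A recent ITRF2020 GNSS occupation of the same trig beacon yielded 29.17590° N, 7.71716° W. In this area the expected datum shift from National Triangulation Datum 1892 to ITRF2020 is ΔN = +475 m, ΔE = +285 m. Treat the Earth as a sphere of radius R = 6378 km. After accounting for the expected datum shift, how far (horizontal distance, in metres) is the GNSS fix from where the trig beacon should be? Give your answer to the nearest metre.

Observed coordinate differences: Δφ = +0.00450°, Δλ = +0.00254°.
Converting to metres (1° lat = 111317 m, cos φ = 0.873165): observed ΔN = 500.9 m, observed ΔE = 246.9 m.
Subtracting the expected shift leaves a residual of 500.9 − (475) = 25.9 m north and 246.9 − (285) = -38.1 m east.
Residual distance = √(25.9² + (-38.1)²) = 46.1 m.

46 m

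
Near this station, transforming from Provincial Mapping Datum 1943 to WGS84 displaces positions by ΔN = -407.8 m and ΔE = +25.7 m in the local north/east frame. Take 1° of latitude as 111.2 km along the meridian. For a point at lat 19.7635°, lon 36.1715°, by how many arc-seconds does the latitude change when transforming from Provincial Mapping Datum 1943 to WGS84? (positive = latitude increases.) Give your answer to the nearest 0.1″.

Δφ = -13.2″

1° of latitude = 111.2 km, so Δφ = -407.8 / 111200 = -0.0036673° = -13.202″.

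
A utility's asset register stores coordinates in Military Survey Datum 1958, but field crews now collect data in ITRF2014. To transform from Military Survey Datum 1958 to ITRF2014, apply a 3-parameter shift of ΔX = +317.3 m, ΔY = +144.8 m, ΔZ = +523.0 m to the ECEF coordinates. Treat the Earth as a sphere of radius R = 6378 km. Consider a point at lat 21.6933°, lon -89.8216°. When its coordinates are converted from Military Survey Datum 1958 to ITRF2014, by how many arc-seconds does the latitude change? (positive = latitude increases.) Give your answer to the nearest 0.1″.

Δφ = 17.4″

sin φ = 0.369638, cos φ = 0.929176, sin λ = -0.999995, cos λ = 0.003114.
North component: ΔN = −sin φ cos λ·ΔX − sin φ sin λ·ΔY + cos φ·ΔZ = −(0.369638)(0.003114)(317.3) − (0.369638)(-0.999995)(144.8) + (0.929176)(523.0) = 539.12 m.
1° of latitude spans πR/180 = 111317 m, so Δφ = 539.12 / 111317 × 3600 = 17.435″.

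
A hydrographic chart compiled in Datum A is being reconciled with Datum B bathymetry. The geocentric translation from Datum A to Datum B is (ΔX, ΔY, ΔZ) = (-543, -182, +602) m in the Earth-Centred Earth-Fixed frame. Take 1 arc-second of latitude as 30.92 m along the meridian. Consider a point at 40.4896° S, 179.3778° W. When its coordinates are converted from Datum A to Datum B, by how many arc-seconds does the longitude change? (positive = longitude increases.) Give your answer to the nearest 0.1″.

sin φ = -0.649310, cos φ = 0.760524, sin λ = -0.010859, cos λ = -0.999941.
East component: ΔE = −sin λ·ΔX + cos λ·ΔY = −(-0.010859)(-543) + (-0.999941)(-182) = 176.09 m.
1° of latitude spans 3600 × 30.92 = 111312 m; at latitude φ, 1° of longitude spans that × cos φ = 84655.4 m, so Δλ = 176.09 / 84655.4 × 3600 = 7.488″.

Δλ = 7.5″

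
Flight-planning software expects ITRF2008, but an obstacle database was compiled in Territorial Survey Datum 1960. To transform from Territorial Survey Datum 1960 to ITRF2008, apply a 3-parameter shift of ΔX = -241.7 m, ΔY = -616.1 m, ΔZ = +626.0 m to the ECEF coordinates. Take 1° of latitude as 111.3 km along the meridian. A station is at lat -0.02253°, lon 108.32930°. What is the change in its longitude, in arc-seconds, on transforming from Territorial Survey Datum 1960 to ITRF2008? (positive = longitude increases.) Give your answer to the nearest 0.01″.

Δλ = 13.69″

sin φ = -0.000393, cos φ = 1.000000, sin λ = 0.949265, cos λ = -0.314478.
East component: ΔE = −sin λ·ΔX + cos λ·ΔY = −(0.949265)(-241.7) + (-0.314478)(-616.1) = 423.19 m.
1° of latitude spans 111300 m; at latitude φ, 1° of longitude spans that × cos φ = 111300.0 m, so Δλ = 423.19 / 111300.0 × 3600 = 13.688″.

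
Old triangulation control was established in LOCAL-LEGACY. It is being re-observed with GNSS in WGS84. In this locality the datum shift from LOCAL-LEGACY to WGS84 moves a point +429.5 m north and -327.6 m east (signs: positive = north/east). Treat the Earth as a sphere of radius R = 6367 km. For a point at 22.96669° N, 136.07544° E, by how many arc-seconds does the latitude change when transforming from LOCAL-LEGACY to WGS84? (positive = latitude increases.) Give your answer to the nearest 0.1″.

On a sphere of radius R, 1 rad of latitude = R, so Δφ = ΔN / R = 429.5 / 6367000 = 6.7457e-05 rad = 13.914″.

Δφ = 13.9″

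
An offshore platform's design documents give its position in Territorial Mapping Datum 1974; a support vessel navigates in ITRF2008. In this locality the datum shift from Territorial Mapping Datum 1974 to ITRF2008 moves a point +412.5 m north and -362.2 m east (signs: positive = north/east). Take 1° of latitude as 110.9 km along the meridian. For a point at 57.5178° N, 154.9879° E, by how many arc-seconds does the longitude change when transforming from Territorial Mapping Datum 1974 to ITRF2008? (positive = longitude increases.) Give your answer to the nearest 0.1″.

At latitude 57.5178°, cos φ = 0.537038.
1° of longitude at this latitude = 110.9 × cos φ = 59.56 km, so Δλ = -362.2 / 59557.5 = -0.0060815° = -21.893″.

Δλ = -21.9″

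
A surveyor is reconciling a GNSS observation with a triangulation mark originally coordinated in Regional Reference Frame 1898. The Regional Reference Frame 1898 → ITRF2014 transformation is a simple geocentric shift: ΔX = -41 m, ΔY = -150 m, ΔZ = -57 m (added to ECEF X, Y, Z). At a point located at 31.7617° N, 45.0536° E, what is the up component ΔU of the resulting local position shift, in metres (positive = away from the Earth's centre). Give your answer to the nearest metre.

The local up (radial) axis is (cos φ cos λ, cos φ sin λ, sin φ), giving ΔU = -24.627 − 90.266 − 30.004 = -144.90 m.

ΔU = -145 m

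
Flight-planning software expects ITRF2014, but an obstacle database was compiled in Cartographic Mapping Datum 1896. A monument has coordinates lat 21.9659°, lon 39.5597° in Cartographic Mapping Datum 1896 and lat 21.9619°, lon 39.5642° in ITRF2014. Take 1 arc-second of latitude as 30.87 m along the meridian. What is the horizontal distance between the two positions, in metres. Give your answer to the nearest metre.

642 m

Δφ = 21.9619° − 21.9659° = -0.0040°; Δλ = 39.5642° − 39.5597° = +0.0045°.
1° of latitude = 3600 × 30.87 = 111132 m.
ΔN = Δφ × 111132 = -444.5 m; ΔE = Δλ × 111132 × cos(21.9659°) = +0.0045 × 111132 × 0.927407 = 463.8 m.
Distance = √(ΔE² + ΔN²) = √(463.8² + (-444.5)²) = 642.4 m.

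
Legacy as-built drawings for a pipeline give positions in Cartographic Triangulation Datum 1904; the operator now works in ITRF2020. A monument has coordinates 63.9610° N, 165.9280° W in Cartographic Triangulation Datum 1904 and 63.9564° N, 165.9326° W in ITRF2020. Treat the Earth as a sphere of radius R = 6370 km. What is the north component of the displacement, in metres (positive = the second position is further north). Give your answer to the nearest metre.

ΔN = -511 m

Δφ = 63.9564° − 63.9610° = -0.0046°; Δλ = -165.9326° − -165.9280° = -0.0046°.
1° along a meridian = πR/180 = 111177 m.
ΔN = Δφ × 111177 = -511.4 m; ΔE = Δλ × 111177 × cos(63.9610°) = -0.0046 × 111177 × 0.438983 = -224.5 m.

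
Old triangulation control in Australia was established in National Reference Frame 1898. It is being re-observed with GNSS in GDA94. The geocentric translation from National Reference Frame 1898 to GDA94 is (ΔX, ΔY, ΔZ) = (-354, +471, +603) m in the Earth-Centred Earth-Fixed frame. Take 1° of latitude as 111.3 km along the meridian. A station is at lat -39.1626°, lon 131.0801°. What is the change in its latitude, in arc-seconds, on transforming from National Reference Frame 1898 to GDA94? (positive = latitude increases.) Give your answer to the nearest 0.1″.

Δφ = 27.1″

sin φ = -0.631523, cos φ = 0.775357, sin λ = 0.753792, cos λ = -0.657113.
North component: ΔN = −sin φ cos λ·ΔX − sin φ sin λ·ΔY + cos φ·ΔZ = −(-0.631523)(-0.657113)(-354) − (-0.631523)(0.753792)(471) + (0.775357)(603) = 838.66 m.
1° of latitude spans 111300 m, so Δφ = 838.66 / 111300 × 3600 = 27.126″.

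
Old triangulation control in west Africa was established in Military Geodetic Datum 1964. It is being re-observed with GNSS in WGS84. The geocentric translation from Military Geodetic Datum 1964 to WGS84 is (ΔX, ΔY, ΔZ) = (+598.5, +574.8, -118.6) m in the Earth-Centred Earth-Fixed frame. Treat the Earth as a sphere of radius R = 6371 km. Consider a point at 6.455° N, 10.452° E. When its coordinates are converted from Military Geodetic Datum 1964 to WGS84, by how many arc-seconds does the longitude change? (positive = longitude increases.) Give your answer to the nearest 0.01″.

Δλ = 14.88″

sin φ = 0.112423, cos φ = 0.993660, sin λ = 0.181412, cos λ = 0.983407.
East component: ΔE = −sin λ·ΔX + cos λ·ΔY = −(0.181412)(598.5) + (0.983407)(574.8) = 456.69 m.
1° of latitude spans πR/180 = 111195 m; at latitude φ, 1° of longitude spans that × cos φ = 110490.0 m, so Δλ = 456.69 / 110490.0 × 3600 = 14.880″.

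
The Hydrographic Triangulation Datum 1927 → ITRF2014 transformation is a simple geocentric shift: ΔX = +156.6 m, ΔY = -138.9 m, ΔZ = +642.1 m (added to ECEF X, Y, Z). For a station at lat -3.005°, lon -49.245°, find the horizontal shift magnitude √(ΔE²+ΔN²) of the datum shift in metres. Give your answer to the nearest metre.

653 m

The local east axis at (φ, λ) is (−sin λ, cos λ, 0), so ΔE = −sin(-49.245°)·156.6 + cos(-49.245°)·(-138.9) = 27.95 m.
The local north axis is (−sin φ cos λ, −sin φ sin λ, cos φ), giving ΔN = 5.359 + 5.516 + 641.217 = 652.09 m.
Horizontal magnitude = √(ΔE² + ΔN²) = √(27.95² + 652.09²) = 652.69 m.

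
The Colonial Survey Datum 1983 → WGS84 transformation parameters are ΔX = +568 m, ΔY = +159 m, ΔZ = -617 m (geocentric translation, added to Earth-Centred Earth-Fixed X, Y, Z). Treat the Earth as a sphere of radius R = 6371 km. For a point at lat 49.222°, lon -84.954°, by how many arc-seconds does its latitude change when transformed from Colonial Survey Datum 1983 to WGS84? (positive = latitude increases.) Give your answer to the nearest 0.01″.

sin φ = 0.757246, cos φ = 0.653130, sin λ = -0.996124, cos λ = 0.087956.
North component: ΔN = −sin φ cos λ·ΔX − sin φ sin λ·ΔY + cos φ·ΔZ = −(0.757246)(0.087956)(568) − (0.757246)(-0.996124)(159) + (0.653130)(-617) = -320.88 m.
1° of latitude spans πR/180 = 111195 m, so Δφ = -320.88 / 111195 × 3600 = -10.389″.

Δφ = -10.39″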